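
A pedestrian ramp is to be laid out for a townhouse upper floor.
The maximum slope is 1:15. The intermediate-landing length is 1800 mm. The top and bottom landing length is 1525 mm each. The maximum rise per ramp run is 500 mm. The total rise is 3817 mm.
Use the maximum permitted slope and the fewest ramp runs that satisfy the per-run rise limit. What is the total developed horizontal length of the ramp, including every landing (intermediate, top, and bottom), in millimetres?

At most 500 each: 3817/500 = 7.63, giving 8 ramp runs. That means 7 intermediate landings.
Ramp run (horizontal) at 1:15: 3817 × 15 = 57255 mm.
Intermediate landings: 7 × 1800 = 12600 mm.
Top and bottom landings: 2 × 1525 = 3050 mm.
Total = 57255 + 12600 + 3050 = 72905 mm.

72905 mm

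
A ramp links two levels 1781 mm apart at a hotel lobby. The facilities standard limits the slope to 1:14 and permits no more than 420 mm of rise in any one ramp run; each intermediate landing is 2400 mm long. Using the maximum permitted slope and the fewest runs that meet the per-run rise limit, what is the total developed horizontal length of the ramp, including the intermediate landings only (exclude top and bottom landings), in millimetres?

⌈1781/420⌉ = 5 ramp runs. That means 4 intermediate landings.
Ramp run (horizontal) at 1:14: 1781 × 14 = 24934 mm.
Intermediate landings: 4 × 2400 = 9600 mm.
Total developed length = 24934 + 9600 = 34534 mm.

34534 mm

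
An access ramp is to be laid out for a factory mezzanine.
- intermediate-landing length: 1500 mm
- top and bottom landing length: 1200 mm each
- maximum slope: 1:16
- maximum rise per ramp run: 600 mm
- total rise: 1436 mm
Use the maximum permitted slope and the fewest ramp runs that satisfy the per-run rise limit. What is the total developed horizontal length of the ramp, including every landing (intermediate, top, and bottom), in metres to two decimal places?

28.38 m

1436 / 600 = 2.39, so 3 ramp runs are needed. That means 2 intermediate landings.
Horizontal run for 1436 mm of rise at 1:16 is 1436 × 16 = 22976 mm.
2 intermediate landings contribute 2 × 1500 = 3000 mm.
Top and bottom landings: 2 × 1200 = 2400 mm.
Total = 22976 + 3000 + 2400 = 28376 mm.
= 28.38 m.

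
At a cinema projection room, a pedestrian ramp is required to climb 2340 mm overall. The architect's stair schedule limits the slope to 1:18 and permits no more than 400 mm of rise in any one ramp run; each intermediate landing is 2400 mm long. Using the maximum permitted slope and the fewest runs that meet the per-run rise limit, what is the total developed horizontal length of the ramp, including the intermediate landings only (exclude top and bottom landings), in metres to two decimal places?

54.12 m

2340 / 400 = 5.85, so 6 ramp runs are needed. That means 5 intermediate landings.
Ramp run (horizontal) at 1:18: 2340 × 18 = 42120 mm.
Intermediate landings: 5 × 2400 = 12000 mm.
Total developed length = 42120 + 12000 = 54120 mm.
= 54.12 m.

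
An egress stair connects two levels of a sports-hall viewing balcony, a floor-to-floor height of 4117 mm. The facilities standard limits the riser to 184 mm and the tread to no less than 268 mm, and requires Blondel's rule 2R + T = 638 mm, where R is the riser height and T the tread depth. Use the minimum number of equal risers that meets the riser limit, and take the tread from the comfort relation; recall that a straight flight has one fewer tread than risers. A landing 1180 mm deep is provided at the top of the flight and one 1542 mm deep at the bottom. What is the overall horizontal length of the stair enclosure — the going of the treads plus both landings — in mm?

8882 mm

4117 / 184 = 22.375 → round up to 23 risers.
Each riser is 4117/23 = 179 mm (≤ 184 mm).
From 2R + T = 638: T = 638 − 358 = 280 mm.
23 risers give 22 treads; going = 22 × 280 = 6160 mm.
Enclosure = 6160 + 1180 + 1542 = 8882 mm.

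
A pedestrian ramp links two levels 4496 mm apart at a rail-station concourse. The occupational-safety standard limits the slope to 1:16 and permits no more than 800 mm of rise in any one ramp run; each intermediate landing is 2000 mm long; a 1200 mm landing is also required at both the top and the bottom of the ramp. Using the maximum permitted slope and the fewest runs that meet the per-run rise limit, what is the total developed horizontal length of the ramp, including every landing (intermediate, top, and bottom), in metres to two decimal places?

⌈4496/800⌉ = 6 ramp runs. That means 5 intermediate landings.
Ramp run (horizontal) at 1:16: 4496 × 16 = 71936 mm.
5 intermediate landings contribute 5 × 2000 = 10000 mm.
Top and bottom landings: 2 × 1200 = 2400 mm.
Total = 71936 + 10000 + 2400 = 84336 mm.
= 84.34 m.

84.34 m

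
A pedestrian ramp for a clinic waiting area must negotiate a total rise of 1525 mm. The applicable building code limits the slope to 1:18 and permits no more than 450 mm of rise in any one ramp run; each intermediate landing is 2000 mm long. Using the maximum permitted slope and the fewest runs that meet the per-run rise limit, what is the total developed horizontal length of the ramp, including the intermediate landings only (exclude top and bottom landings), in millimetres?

33450 mm

1525 / 450 = 3.389 → round up to 4 ramp runs. That means 3 intermediate landings.
Ramp run (horizontal) at 1:18: 1525 × 18 = 27450 mm.
Intermediate landings: 3 × 2000 = 6000 mm.
Total developed length = 27450 + 6000 = 33450 mm.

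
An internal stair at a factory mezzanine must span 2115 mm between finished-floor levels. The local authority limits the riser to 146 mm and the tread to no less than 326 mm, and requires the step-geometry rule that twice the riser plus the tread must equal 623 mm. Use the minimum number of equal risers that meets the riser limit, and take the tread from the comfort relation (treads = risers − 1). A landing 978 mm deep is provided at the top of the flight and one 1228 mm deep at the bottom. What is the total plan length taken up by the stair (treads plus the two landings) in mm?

⌈2115/146⌉ = 15 risers.
R = 2115 ÷ 15 = 141 mm.
T = 623 − 2·141 = 341 mm, which satisfies the 326 mm minimum.
Going = (15 − 1) × 341 = 4774 mm.
Enclosure = 4774 + 978 + 1228 = 6980 mm.

6980 mm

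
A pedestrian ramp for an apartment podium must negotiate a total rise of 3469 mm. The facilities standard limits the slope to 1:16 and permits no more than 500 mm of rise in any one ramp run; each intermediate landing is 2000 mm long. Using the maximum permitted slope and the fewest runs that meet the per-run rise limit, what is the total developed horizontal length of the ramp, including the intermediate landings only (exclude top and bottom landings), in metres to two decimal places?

67.50 m

⌈3469/500⌉ = 7 ramp runs. That means 6 intermediate landings.
Horizontal run for 3469 mm of rise at 1:16 is 3469 × 16 = 55504 mm.
Intermediate landings: 6 × 2000 = 12000 mm.
Total developed length = 55504 + 12000 = 67504 mm.
= 67.50 m.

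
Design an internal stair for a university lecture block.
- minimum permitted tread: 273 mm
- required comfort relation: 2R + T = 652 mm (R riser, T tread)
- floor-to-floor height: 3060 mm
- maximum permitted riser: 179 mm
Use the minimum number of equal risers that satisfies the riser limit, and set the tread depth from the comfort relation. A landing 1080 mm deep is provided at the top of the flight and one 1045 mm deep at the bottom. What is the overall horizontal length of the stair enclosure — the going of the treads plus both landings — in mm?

⌈3060/179⌉ = 18 risers.
Riser R = 3060 / 18 = 170 mm, within the 179 mm limit.
T = 652 − 2·170 = 312 mm, which satisfies the 273 mm minimum.
18 risers give 17 treads; going = 17 × 312 = 5304 mm.
Add landings: 5304 + 1080 + 1045 = 7429 mm.

7429 mm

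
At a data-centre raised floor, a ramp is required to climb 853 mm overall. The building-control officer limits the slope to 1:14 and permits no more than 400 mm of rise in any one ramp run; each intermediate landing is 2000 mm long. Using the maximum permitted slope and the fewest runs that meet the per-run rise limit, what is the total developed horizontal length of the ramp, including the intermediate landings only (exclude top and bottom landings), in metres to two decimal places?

15.94 m

⌈853/400⌉ = 3 ramp runs. That means 2 intermediate landings.
Horizontal run for 853 mm of rise at 1:14 is 853 × 14 = 11942 mm.
2 intermediate landings contribute 2 × 2000 = 4000 mm.
Developed length = 11942 + 4000 = 15942 mm.
= 15.94 m.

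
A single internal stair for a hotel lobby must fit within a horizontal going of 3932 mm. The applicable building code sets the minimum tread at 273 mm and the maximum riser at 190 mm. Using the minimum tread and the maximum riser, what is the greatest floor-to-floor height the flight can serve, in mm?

2850 mm

3932 / 273 = 14.40, so 14 treads fit.
Risers = treads + 1 = 15.
Maximum height = 15 × 190 = 2850 mm.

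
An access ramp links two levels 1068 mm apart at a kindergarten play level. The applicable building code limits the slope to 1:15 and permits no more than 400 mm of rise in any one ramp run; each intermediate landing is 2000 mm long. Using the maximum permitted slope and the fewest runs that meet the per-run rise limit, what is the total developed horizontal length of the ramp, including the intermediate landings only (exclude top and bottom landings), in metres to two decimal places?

1068 / 400 = 2.670 → round up to 3 ramp runs. That means 2 intermediate landings.
Ramp run (horizontal) at 1:15: 1068 × 15 = 16020 mm.
Intermediate landings: 2 × 2000 = 4000 mm.
Total developed length = 16020 + 4000 = 20020 mm.
= 20.02 m.

20.02 m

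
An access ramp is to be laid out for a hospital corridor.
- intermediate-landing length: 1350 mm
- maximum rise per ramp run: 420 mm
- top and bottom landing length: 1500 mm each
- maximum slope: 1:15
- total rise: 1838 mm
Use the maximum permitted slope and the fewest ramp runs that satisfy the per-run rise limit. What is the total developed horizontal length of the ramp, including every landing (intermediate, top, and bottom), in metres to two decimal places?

35.97 m

At most 420 each: 1838/420 = 4.38, giving 5 ramp runs. That means 4 intermediate landings.
Horizontal run for 1838 mm of rise at 1:15 is 1838 × 15 = 27570 mm.
4 intermediate landings contribute 4 × 1350 = 5400 mm.
Top and bottom landings: 2 × 1500 = 3000 mm.
Total = 27570 + 5400 + 3000 = 35970 mm.
= 35.97 m.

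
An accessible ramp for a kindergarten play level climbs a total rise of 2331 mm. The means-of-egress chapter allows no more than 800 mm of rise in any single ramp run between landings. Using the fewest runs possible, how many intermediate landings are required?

2331 / 800 = 2.91, so 3 ramp runs are needed.
3 runs are separated by 2 intermediate landings.

2 intermediate landings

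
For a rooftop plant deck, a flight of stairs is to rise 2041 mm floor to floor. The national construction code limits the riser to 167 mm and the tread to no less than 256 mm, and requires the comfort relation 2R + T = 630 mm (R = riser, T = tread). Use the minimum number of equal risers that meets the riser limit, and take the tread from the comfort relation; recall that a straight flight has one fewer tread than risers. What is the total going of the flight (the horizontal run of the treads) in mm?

3792 mm

At most 167 each: 2041/167 = 12.22, giving 13 risers.
R = 2041 ÷ 13 = 157 mm.
Tread T = 630 − 2 × 157 = 316 mm (≥ 256 mm).
Going = (13 − 1) × 316 = 3792 mm.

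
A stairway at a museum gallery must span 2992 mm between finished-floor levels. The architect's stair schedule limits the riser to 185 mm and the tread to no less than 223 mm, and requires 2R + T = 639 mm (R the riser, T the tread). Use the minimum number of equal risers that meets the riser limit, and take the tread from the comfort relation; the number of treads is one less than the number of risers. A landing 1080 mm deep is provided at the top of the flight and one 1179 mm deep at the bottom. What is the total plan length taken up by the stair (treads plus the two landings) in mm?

2992 / 185 = 16.173 → round up to 17 risers.
R = 2992 ÷ 17 = 176 mm.
T = 639 − 2·176 = 287 mm, which satisfies the 223 mm minimum.
17 risers give 16 treads; going = 16 × 287 = 4592 mm.
Add landings: 4592 + 1080 + 1179 = 6851 mm.

6851 mm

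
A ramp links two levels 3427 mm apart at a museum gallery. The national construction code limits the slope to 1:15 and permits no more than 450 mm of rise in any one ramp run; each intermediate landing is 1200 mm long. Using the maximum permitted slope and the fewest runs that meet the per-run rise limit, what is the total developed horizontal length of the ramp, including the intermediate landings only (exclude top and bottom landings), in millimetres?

3427 / 450 = 7.62, so 8 ramp runs are needed. That means 7 intermediate landings.
Ramp run (horizontal) at 1:15: 3427 × 15 = 51405 mm.
7 intermediate landings contribute 7 × 1200 = 8400 mm.
Total developed length = 51405 + 8400 = 59805 mm.

59805 mm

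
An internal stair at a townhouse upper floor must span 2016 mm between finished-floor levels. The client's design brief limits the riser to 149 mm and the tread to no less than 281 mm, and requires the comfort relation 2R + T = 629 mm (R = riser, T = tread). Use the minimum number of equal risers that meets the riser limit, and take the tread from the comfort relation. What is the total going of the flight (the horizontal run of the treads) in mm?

2016 / 149 = 13.530 → round up to 14 risers.
R = 2016 ÷ 14 = 144 mm.
Tread T = 629 − 2 × 144 = 341 mm (≥ 281 mm).
Going = (14 − 1) × 341 = 4433 mm.

4433 mm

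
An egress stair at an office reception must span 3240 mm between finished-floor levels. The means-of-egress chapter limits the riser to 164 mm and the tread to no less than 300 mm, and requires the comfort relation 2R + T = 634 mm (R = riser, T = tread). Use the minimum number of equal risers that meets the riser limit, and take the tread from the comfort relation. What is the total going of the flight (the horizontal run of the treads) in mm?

3240 / 164 = 19.76, so 20 risers are needed.
R = 3240 ÷ 20 = 162 mm.
T = 634 − 2·162 = 310 mm, which satisfies the 300 mm minimum.
Treads = 20 − 1 = 19; going = 19 × 310 = 5890 mm.

5890 mm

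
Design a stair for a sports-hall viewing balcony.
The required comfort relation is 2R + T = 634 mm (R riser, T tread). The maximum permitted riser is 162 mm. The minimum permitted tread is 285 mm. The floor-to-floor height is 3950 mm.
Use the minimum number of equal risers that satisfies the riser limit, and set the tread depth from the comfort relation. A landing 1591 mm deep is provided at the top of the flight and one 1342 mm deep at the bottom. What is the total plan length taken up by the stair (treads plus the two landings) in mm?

⌈3950/162⌉ = 25 risers.
Riser R = 3950 / 25 = 158 mm, within the 162 mm limit.
Tread T = 634 − 2 × 158 = 318 mm (≥ 285 mm).
25 risers give 24 treads; going = 24 × 318 = 7632 mm.
Add landings: 7632 + 1591 + 1342 = 10565 mm.

10565 mm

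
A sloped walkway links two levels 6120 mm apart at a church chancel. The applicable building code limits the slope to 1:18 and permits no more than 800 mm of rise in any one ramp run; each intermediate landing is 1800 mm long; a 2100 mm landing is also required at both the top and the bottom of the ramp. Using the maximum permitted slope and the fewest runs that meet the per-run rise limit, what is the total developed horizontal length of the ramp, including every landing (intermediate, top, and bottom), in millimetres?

⌈6120/800⌉ = 8 ramp runs. That means 7 intermediate landings.
Ramp run (horizontal) at 1:18: 6120 × 18 = 110160 mm.
7 intermediate landings contribute 7 × 1800 = 12600 mm.
Top and bottom landings: 2 × 2100 = 4200 mm.
Total = 110160 + 12600 + 4200 = 126960 mm.

126960 mm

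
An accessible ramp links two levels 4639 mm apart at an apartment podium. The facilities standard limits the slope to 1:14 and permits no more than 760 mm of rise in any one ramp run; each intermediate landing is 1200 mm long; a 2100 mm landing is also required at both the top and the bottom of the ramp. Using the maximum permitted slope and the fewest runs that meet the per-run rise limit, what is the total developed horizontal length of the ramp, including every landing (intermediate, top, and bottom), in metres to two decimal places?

76.35 m

At most 760 each: 4639/760 = 6.10, giving 7 ramp runs. That means 6 intermediate landings.
Ramp run (horizontal) at 1:14: 4639 × 14 = 64946 mm.
6 intermediate landings contribute 6 × 1200 = 7200 mm.
Top and bottom landings: 2 × 2100 = 4200 mm.
Total = 64946 + 7200 + 4200 = 76346 mm.
= 76.35 m.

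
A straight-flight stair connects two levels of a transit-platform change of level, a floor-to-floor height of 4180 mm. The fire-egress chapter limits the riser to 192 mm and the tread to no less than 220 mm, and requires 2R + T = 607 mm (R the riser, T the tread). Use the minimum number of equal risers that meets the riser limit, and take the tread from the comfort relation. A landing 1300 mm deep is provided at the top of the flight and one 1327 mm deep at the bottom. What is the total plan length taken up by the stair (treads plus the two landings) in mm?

At most 192 each: 4180/192 = 21.77, giving 22 risers.
Riser R = 4180 / 22 = 190 mm, within the 192 mm limit.
From 2R + T = 607: T = 607 − 380 = 227 mm.
22 risers give 21 treads; going = 21 × 227 = 4767 mm.
Add landings: 4767 + 1300 + 1327 = 7394 mm.

7394 mm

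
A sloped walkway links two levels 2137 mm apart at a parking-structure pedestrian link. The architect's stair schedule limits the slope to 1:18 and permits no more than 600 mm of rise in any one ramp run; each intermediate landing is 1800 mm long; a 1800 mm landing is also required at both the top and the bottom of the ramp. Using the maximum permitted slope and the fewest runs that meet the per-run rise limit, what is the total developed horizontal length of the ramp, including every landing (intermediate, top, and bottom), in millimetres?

47466 mm

⌈2137/600⌉ = 4 ramp runs. That means 3 intermediate landings.
Horizontal run for 2137 mm of rise at 1:18 is 2137 × 18 = 38466 mm.
3 intermediate landings contribute 3 × 1800 = 5400 mm.
Top and bottom landings: 2 × 1800 = 3600 mm.
Total = 38466 + 5400 + 3600 = 47466 mm.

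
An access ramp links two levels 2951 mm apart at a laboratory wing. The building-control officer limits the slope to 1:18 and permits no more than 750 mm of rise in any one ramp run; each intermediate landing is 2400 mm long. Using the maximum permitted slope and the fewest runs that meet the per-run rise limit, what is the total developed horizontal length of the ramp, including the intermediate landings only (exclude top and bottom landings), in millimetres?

⌈2951/750⌉ = 4 ramp runs. That means 3 intermediate landings.
Ramp run (horizontal) at 1:18: 2951 × 18 = 53118 mm.
Intermediate landings: 3 × 2400 = 7200 mm.
Total developed length = 53118 + 7200 = 60318 mm.

60318 mm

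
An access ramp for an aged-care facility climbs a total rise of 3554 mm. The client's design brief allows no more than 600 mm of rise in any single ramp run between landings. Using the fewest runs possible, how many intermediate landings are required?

5 intermediate landings

3554 / 600 = 5.92, so 6 ramp runs are needed.
6 runs are separated by 5 intermediate landings.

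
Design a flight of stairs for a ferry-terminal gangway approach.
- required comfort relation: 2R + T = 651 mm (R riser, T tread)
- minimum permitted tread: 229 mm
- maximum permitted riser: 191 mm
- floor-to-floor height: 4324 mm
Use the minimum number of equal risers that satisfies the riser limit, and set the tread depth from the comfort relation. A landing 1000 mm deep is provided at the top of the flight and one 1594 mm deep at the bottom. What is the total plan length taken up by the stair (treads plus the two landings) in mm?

8644 mm

4324 / 191 = 22.64, so 23 risers are needed.
Each riser is 4324/23 = 188 mm (≤ 191 mm).
Tread T = 651 − 2 × 188 = 275 mm (≥ 229 mm).
Going = (23 − 1) × 275 = 6050 mm.
Enclosure = 6050 + 1000 + 1594 = 8644 mm.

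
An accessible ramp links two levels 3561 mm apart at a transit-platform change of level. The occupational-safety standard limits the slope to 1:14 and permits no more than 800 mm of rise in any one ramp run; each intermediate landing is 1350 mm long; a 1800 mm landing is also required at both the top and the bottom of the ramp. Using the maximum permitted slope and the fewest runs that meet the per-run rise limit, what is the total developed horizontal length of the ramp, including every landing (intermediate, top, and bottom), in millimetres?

58854 mm

3561 / 800 = 4.45, so 5 ramp runs are needed. That means 4 intermediate landings.
Horizontal run for 3561 mm of rise at 1:14 is 3561 × 14 = 49854 mm.
Intermediate landings: 4 × 1350 = 5400 mm.
Top and bottom landings: 2 × 1800 = 3600 mm.
Total = 49854 + 5400 + 3600 = 58854 mm.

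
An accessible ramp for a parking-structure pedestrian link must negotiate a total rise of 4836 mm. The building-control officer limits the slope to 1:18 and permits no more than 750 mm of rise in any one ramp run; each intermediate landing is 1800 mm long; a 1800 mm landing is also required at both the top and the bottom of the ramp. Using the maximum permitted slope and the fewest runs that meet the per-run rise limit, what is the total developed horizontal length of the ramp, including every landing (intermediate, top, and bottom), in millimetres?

101448 mm

4836 / 750 = 6.45, so 7 ramp runs are needed. That means 6 intermediate landings.
Horizontal run for 4836 mm of rise at 1:18 is 4836 × 18 = 87048 mm.
Intermediate landings: 6 × 1800 = 10800 mm.
Top and bottom landings: 2 × 1800 = 3600 mm.
Total = 87048 + 10800 + 3600 = 101448 mm.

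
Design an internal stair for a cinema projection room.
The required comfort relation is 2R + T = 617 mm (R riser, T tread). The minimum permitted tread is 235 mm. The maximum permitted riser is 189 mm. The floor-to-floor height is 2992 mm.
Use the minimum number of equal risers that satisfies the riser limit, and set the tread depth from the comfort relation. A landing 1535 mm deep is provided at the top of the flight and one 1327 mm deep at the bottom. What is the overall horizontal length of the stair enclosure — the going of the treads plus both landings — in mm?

6507 mm

⌈2992/189⌉ = 16 risers.
Riser R = 2992 / 16 = 187 mm, within the 189 mm limit.
Tread T = 617 − 2 × 187 = 243 mm (≥ 235 mm).
Treads = 16 − 1 = 15; going = 15 × 243 = 3645 mm.
Enclosure = 3645 + 1535 + 1327 = 6507 mm.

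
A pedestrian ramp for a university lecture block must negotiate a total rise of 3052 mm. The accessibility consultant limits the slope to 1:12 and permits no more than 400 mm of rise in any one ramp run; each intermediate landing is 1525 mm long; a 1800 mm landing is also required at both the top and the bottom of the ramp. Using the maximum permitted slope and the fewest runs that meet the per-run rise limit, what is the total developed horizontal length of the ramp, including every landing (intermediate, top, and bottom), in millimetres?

50899 mm

3052 / 400 = 7.630 → round up to 8 ramp runs. That means 7 intermediate landings.
Horizontal run for 3052 mm of rise at 1:12 is 3052 × 12 = 36624 mm.
7 intermediate landings contribute 7 × 1525 = 10675 mm.
Top and bottom landings: 2 × 1800 = 3600 mm.
Total = 36624 + 10675 + 3600 = 50899 mm.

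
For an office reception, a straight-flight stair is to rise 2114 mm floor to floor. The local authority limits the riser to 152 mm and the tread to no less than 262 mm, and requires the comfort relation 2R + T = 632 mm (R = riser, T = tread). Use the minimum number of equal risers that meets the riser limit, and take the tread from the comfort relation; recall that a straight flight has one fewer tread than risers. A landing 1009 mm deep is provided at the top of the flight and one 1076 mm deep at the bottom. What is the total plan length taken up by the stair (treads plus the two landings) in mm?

2114 / 152 = 13.91, so 14 risers are needed.
Riser R = 2114 / 14 = 151 mm, within the 152 mm limit.
Tread T = 632 − 2 × 151 = 330 mm (≥ 262 mm).
Treads = 14 − 1 = 13; going = 13 × 330 = 4290 mm.
Add landings: 4290 + 1009 + 1076 = 6375 mm.

6375 mm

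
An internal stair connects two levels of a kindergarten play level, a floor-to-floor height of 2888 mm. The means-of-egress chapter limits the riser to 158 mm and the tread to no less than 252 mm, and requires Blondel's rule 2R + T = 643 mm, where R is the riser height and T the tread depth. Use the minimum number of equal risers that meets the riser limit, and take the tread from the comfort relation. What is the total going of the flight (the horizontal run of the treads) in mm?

2888 / 158 = 18.28, so 19 risers are needed.
R = 2888 ÷ 19 = 152 mm.
From 2R + T = 643: T = 643 − 304 = 339 mm.
19 risers give 18 treads; going = 18 × 339 = 6102 mm.

6102 mm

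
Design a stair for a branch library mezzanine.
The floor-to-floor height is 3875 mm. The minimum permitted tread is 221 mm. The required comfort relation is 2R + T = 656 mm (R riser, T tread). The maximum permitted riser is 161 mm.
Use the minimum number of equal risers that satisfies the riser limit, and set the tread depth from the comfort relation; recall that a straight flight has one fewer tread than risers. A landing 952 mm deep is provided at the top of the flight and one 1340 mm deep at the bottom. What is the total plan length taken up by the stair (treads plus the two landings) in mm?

3875 / 161 = 24.068 → round up to 25 risers.
Riser R = 3875 / 25 = 155 mm, within the 161 mm limit.
From 2R + T = 656: T = 656 − 310 = 346 mm.
Treads = 25 − 1 = 24; going = 24 × 346 = 8304 mm.
Enclosure = 8304 + 952 + 1340 = 10596 mm.

10596 mm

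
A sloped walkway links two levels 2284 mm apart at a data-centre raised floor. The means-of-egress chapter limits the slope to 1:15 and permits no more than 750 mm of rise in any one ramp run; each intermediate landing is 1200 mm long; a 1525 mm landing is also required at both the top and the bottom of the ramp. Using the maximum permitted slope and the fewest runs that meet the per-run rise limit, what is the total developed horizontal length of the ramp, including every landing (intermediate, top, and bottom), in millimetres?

At most 750 each: 2284/750 = 3.05, giving 4 ramp runs. That means 3 intermediate landings.
Ramp run (horizontal) at 1:15: 2284 × 15 = 34260 mm.
Intermediate landings: 3 × 1200 = 3600 mm.
Top and bottom landings: 2 × 1525 = 3050 mm.
Total = 34260 + 3600 + 3050 = 40910 mm.

40910 mm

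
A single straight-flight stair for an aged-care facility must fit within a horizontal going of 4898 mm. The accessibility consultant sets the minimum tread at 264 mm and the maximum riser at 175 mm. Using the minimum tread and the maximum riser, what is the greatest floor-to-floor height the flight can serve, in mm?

3325 mm

4898 / 264 = 18.55, so 18 treads fit.
Risers = treads + 1 = 19.
Maximum height = 19 × 175 = 3325 mm.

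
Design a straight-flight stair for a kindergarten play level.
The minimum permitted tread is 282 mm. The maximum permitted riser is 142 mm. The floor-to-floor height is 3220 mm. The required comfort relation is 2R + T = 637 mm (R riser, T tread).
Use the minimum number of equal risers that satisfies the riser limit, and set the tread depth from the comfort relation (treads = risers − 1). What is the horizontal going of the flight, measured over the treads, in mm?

⌈3220/142⌉ = 23 risers.
Riser R = 3220 / 23 = 140 mm, within the 142 mm limit.
Tread T = 637 − 2 × 140 = 357 mm (≥ 282 mm).
Treads = 23 − 1 = 22; going = 22 × 357 = 7854 mm.

7854 mm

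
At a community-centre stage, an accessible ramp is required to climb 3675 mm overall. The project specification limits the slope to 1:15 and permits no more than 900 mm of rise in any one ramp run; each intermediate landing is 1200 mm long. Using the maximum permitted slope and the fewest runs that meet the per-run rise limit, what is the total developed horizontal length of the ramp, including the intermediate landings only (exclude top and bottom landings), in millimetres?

⌈3675/900⌉ = 5 ramp runs. That means 4 intermediate landings.
Ramp run (horizontal) at 1:15: 3675 × 15 = 55125 mm.
4 intermediate landings contribute 4 × 1200 = 4800 mm.
Total developed length = 55125 + 4800 = 59925 mm.

59925 mm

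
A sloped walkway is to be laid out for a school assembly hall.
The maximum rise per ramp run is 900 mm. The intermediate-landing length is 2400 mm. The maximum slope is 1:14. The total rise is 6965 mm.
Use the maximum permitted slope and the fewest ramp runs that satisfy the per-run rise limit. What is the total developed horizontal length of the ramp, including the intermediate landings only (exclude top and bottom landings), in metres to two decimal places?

⌈6965/900⌉ = 8 ramp runs. That means 7 intermediate landings.
Ramp run (horizontal) at 1:14: 6965 × 14 = 97510 mm.
7 intermediate landings contribute 7 × 2400 = 16800 mm.
Total developed length = 97510 + 16800 = 114310 mm.
= 114.31 m.

114.31 m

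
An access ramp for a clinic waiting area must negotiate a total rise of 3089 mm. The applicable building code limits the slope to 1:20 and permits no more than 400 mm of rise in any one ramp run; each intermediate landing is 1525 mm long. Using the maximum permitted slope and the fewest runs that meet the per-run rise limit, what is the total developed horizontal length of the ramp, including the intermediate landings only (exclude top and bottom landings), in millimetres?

72455 mm

3089 / 400 = 7.72, so 8 ramp runs are needed. That means 7 intermediate landings.
Ramp run (horizontal) at 1:20: 3089 × 20 = 61780 mm.
Intermediate landings: 7 × 1525 = 10675 mm.
Total developed length = 61780 + 10675 = 72455 mm.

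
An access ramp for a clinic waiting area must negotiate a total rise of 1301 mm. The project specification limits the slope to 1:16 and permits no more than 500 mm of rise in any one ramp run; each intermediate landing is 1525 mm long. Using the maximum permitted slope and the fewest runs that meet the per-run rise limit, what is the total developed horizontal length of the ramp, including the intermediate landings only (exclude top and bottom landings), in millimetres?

23866 mm

⌈1301/500⌉ = 3 ramp runs. That means 2 intermediate landings.
Ramp run (horizontal) at 1:16: 1301 × 16 = 20816 mm.
2 intermediate landings contribute 2 × 1525 = 3050 mm.
Developed length = 20816 + 3050 = 23866 mm.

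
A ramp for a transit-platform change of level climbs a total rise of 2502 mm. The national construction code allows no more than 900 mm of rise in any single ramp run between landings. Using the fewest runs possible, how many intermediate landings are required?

⌈2502/900⌉ = 3 ramp runs.
3 runs are separated by 2 intermediate landings.

2 intermediate landings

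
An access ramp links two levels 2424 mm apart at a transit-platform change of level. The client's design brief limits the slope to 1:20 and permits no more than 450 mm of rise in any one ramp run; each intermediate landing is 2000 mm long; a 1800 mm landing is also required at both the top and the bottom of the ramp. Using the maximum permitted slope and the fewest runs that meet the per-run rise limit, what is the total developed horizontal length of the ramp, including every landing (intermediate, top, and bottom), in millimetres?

2424 / 450 = 5.387 → round up to 6 ramp runs. That means 5 intermediate landings.
Ramp run (horizontal) at 1:20: 2424 × 20 = 48480 mm.
5 intermediate landings contribute 5 × 2000 = 10000 mm.
Top and bottom landings: 2 × 1800 = 3600 mm.
Total = 48480 + 10000 + 3600 = 62080 mm.

62080 mm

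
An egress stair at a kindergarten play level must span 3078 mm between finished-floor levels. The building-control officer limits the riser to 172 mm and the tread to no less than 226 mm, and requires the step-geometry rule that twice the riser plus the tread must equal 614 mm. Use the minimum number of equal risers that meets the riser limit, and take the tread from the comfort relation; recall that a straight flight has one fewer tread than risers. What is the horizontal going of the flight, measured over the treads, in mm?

4624 mm

3078 / 172 = 17.90, so 18 risers are needed.
R = 3078 ÷ 18 = 171 mm.
T = 614 − 2·171 = 272 mm, which satisfies the 226 mm minimum.
18 risers give 17 treads; going = 17 × 272 = 4624 mm.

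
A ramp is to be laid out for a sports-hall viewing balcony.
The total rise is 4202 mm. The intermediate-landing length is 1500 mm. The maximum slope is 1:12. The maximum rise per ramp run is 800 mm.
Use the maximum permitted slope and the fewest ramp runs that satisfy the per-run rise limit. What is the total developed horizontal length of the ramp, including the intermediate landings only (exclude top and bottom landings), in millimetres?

57924 mm

4202 / 800 = 5.253 → round up to 6 ramp runs. That means 5 intermediate landings.
Ramp run (horizontal) at 1:12: 4202 × 12 = 50424 mm.
Intermediate landings: 5 × 1500 = 7500 mm.
Total developed length = 50424 + 7500 = 57924 mm.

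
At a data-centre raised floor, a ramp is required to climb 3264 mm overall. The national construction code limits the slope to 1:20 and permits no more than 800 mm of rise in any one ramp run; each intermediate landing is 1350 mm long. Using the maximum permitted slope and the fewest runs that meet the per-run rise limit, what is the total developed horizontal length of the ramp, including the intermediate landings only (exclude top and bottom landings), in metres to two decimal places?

70.68 m

At most 800 each: 3264/800 = 4.08, giving 5 ramp runs. That means 4 intermediate landings.
Horizontal run for 3264 mm of rise at 1:20 is 3264 × 20 = 65280 mm.
Intermediate landings: 4 × 1350 = 5400 mm.
Developed length = 65280 + 5400 = 70680 mm.
= 70.68 m.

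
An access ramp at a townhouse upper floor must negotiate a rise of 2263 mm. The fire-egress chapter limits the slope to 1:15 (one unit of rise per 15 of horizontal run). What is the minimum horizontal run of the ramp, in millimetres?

Run = rise × 15 = 2263 × 15 = 33945 mm.

33945 mm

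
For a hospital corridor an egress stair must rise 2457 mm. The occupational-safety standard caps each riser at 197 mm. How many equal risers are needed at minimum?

2457 / 197 = 12.47, so 13 risers are needed.

13 risers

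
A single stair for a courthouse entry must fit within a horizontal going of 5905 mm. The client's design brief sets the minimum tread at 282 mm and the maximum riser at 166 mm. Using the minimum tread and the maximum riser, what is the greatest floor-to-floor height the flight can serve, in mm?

5905 / 282 = 20.94, so 20 treads fit.
Risers = treads + 1 = 21.
Maximum height = 21 × 166 = 3486 mm.

3486 mm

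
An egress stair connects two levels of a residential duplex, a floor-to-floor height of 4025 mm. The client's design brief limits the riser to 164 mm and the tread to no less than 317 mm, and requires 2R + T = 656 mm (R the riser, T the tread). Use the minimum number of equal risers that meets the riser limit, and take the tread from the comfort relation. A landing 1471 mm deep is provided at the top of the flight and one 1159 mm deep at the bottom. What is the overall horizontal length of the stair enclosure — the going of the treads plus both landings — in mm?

10646 mm

4025 / 164 = 24.543 → round up to 25 risers.
Each riser is 4025/25 = 161 mm (≤ 164 mm).
T = 656 − 2·161 = 334 mm, which satisfies the 317 mm minimum.
Treads = 25 − 1 = 24; going = 24 × 334 = 8016 mm.
Enclosure = 8016 + 1471 + 1159 = 10646 mm.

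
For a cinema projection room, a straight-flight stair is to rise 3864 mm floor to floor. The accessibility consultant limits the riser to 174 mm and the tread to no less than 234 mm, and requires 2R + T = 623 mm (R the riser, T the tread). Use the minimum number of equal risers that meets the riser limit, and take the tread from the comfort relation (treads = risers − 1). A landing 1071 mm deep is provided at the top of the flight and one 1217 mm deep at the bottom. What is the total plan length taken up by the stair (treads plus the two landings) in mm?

At most 174 each: 3864/174 = 22.21, giving 23 risers.
Each riser is 3864/23 = 168 mm (≤ 174 mm).
From 2R + T = 623: T = 623 − 336 = 287 mm.
Treads = 23 − 1 = 22; going = 22 × 287 = 6314 mm.
Add landings: 6314 + 1071 + 1217 = 8602 mm.

8602 mm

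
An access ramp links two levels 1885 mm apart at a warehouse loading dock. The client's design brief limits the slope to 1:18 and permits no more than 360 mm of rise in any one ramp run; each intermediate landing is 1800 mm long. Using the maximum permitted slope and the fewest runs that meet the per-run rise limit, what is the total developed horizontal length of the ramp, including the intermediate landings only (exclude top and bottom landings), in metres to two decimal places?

1885 / 360 = 5.236 → round up to 6 ramp runs. That means 5 intermediate landings.
Ramp run (horizontal) at 1:18: 1885 × 18 = 33930 mm.
Intermediate landings: 5 × 1800 = 9000 mm.
Total developed length = 33930 + 9000 = 42930 mm.
= 42.93 m.

42.93 m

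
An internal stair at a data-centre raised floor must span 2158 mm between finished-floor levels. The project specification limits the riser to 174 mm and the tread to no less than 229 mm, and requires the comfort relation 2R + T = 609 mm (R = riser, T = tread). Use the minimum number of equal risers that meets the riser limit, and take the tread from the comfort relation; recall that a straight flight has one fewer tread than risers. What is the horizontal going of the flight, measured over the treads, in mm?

3324 mm

2158 / 174 = 12.402 → round up to 13 risers.
R = 2158 ÷ 13 = 166 mm.
Tread T = 609 − 2 × 166 = 277 mm (≥ 229 mm).
13 risers give 12 treads; going = 12 × 277 = 3324 mm.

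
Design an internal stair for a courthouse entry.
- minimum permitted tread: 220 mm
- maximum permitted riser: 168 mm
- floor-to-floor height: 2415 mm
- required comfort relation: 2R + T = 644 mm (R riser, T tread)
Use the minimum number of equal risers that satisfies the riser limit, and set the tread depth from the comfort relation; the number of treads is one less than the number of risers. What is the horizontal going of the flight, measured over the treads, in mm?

At most 168 each: 2415/168 = 14.38, giving 15 risers.
R = 2415 ÷ 15 = 161 mm.
Tread T = 644 − 2 × 161 = 322 mm (≥ 220 mm).
Going = (15 − 1) × 322 = 4508 mm.

4508 mm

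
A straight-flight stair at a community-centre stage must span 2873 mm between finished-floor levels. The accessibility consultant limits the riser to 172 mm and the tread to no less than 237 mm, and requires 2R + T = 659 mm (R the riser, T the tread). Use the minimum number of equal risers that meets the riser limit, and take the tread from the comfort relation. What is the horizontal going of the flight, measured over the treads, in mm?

5136 mm

2873 / 172 = 16.70, so 17 risers are needed.
Each riser is 2873/17 = 169 mm (≤ 172 mm).
From 2R + T = 659: T = 659 − 338 = 321 mm.
17 risers give 16 treads; going = 16 × 321 = 5136 mm.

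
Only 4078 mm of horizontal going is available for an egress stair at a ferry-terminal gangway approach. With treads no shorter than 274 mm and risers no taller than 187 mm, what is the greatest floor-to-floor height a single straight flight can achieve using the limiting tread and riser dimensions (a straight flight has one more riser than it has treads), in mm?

4078 / 274 = 14.88, so 14 treads fit.
Risers = treads + 1 = 15.
Maximum height = 15 × 187 = 2805 mm.

2805 mm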